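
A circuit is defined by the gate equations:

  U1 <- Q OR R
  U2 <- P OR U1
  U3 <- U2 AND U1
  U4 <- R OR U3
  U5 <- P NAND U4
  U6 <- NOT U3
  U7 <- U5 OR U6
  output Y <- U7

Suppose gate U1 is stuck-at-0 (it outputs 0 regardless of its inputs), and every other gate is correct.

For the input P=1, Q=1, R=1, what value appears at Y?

Propagate with U1 forced: U1=0 [stuck-at-0], U2=1, U3=0, U4=1, U5=0, U6=1, U7=1.
So Y = 1. (Without the fault it would be 0.)

1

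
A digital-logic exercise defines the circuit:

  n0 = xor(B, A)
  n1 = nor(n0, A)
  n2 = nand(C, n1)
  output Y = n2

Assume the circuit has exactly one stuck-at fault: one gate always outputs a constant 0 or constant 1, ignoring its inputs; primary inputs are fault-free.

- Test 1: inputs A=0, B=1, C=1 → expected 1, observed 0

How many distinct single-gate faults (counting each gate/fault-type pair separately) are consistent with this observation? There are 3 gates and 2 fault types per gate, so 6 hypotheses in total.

3

Fault-free: n0=1, n1=0, n2=1 → 1. Observed 0.
  n0 stuck-at-0: output 0 ✓
  n0 stuck-at-1: output 1 ✗
  n1 stuck-at-0: output 1 ✗
  n1 stuck-at-1: output 0 ✓
  n2 stuck-at-0: output 0 ✓
  n2 stuck-at-1: output 1 ✗
Consistent faults: {n0 stuck-at-0, n1 stuck-at-1, n2 stuck-at-0} — 3 in all.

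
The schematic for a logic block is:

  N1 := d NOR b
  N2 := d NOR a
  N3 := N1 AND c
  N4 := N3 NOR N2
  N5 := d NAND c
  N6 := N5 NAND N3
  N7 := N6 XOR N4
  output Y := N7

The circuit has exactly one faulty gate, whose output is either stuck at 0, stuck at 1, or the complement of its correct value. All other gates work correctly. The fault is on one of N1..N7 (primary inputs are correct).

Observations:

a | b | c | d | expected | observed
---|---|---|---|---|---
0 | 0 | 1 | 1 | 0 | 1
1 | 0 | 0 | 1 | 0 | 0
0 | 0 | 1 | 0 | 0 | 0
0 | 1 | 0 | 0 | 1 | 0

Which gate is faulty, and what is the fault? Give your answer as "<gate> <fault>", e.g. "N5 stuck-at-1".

N3 stuck-at-1

Fault-free values for test 1 (a=0, b=0, c=1, d=1): N1=0, N2=0, N3=0, N4=1, N5=0, N6=1, N7=0, giving Y=0. Observed 1.
Test 1: faults giving observed 1 are {N1 stuck-at-1, N1 inverted output, N2 stuck-at-1, N2 inverted output, N3 stuck-at-1, N3 inverted output, N4 stuck-at-0, N4 inverted output, N6 stuck-at-0, N6 inverted output, N7 stuck-at-1, N7 inverted output}.
Test 2 (a=1, b=0, c=0, d=1): fault-free N1=0, N2=0, N3=0, N4=1, N5=1, N6=1, N7=0 → 0; observed 0. Eliminates N2 stuck-at-1, N2 inverted output, N4 stuck-at-0, N4 inverted output, N6 stuck-at-0, N6 inverted output, N7 stuck-at-1, N7 inverted output.
Test 3 (a=0, b=0, c=1, d=0): fault-free N1=1, N2=1, N3=1, N4=0, N5=1, N6=0, N7=0 → 0; observed 0. Eliminates N1 inverted output, N3 inverted output.
Test 4 (a=0, b=1, c=0, d=0): fault-free N1=0, N2=1, N3=0, N4=0, N5=1, N6=1, N7=1 → 1; observed 0. Eliminates N1 stuck-at-1.
Only N3 stuck-at-1 is consistent with every test.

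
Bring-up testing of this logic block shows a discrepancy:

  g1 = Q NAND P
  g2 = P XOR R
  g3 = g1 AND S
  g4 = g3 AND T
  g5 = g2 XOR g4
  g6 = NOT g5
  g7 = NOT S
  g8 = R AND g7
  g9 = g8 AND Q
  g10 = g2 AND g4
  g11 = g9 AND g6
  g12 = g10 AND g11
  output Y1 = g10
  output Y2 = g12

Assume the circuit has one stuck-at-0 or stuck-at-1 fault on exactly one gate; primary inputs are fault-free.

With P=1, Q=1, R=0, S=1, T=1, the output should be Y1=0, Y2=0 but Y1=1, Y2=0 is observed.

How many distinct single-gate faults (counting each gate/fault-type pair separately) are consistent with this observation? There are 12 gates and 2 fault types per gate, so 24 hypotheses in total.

Fault-free: g1=0, g2=1, g3=0, g4=0, g5=1, g6=0, g7=0, g8=0, g9=0, g10=0, g11=0, g12=0 → Y1=0, Y2=0. Observed Y1=1, Y2=0.
  g1: stuck-at-1 ✓; others ✗
  g2: none of the 2 fault types match ✗
  g3: stuck-at-1 ✓; others ✗
  g4: stuck-at-1 ✓; others ✗
  g5: none of the 2 fault types match ✗
  g6: none of the 2 fault types match ✗
  g7: none of the 2 fault types match ✗
  g8: none of the 2 fault types match ✗
  g9: none of the 2 fault types match ✗
  g10: stuck-at-1 ✓; others ✗
  g11: none of the 2 fault types match ✗
  g12: none of the 2 fault types match ✗
Consistent faults: {g1 stuck-at-1, g3 stuck-at-1, g4 stuck-at-1, g10 stuck-at-1} — 4 in all.

4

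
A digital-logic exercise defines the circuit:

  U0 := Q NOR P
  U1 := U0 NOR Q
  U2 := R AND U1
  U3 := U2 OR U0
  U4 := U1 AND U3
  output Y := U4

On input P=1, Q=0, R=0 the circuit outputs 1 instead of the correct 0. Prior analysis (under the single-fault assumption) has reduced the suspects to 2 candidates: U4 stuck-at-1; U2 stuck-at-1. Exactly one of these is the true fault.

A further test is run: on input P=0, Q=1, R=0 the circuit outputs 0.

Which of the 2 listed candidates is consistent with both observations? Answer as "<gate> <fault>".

U2 stuck-at-1

Evaluate each candidate on input P=0, Q=1, R=0:
  U4 stuck-at-1: U0=0, U1=0, U2=0, U3=0, U4=1 [stuck-at-1] → 1 — eliminated
  U2 stuck-at-1: U0=0, U1=0, U2=1 [stuck-at-1], U3=1, U4=0 → 0 — matches
Only U2 stuck-at-1 reproduces the observed 0.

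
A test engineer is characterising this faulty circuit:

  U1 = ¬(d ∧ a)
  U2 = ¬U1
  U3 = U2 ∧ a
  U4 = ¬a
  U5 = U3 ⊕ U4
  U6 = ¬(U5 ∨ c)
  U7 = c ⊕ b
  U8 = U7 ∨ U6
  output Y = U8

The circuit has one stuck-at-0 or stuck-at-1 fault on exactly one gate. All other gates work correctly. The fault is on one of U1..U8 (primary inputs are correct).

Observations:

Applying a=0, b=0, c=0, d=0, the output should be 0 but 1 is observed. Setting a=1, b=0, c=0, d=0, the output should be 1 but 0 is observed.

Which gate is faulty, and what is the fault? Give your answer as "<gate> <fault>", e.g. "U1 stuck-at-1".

Fault-free values for test 1 (a=0, b=0, c=0, d=0): U1=1, U2=0, U3=0, U4=1, U5=1, U6=0, U7=0, U8=0, giving Y=0. Observed 1.
Test 1: faults giving observed 1 are {U3 stuck-at-1, U4 stuck-at-0, U5 stuck-at-0, U6 stuck-at-1, U7 stuck-at-1, U8 stuck-at-1}.
Test 2 (a=1, b=0, c=0, d=0): fault-free U1=1, U2=0, U3=0, U4=0, U5=0, U6=1, U7=0, U8=1 → 1; observed 0. Eliminates U4 stuck-at-0, U5 stuck-at-0, U6 stuck-at-1, U7 stuck-at-1, U8 stuck-at-1.
Only U3 stuck-at-1 is consistent with every test.

U3 stuck-at-1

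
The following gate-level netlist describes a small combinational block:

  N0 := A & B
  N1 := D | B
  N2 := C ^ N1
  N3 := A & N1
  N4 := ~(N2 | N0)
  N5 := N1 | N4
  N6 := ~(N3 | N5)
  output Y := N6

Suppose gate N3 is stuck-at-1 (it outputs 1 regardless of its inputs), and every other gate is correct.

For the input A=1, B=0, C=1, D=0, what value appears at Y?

0

Propagate with N3 forced: N0=0, N1=0, N2=1, N3=1 [stuck-at-1], N4=0, N5=0, N6=0.
So Y = 0. (Without the fault it would be 1.)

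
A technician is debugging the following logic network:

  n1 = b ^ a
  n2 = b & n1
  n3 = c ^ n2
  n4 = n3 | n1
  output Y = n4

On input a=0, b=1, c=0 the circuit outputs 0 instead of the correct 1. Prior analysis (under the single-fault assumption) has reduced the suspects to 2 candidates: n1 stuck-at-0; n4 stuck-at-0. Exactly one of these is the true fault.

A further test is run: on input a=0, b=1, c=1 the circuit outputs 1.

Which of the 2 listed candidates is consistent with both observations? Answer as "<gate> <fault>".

Evaluate each candidate on input a=0, b=1, c=1:
  n1 stuck-at-0: n1=0 [stuck-at-0], n2=0, n3=1, n4=1 → 1 — matches
  n4 stuck-at-0: n1=1, n2=1, n3=0, n4=0 [stuck-at-0] → 0 — eliminated
Only n1 stuck-at-0 reproduces the observed 1.

n1 stuck-at-0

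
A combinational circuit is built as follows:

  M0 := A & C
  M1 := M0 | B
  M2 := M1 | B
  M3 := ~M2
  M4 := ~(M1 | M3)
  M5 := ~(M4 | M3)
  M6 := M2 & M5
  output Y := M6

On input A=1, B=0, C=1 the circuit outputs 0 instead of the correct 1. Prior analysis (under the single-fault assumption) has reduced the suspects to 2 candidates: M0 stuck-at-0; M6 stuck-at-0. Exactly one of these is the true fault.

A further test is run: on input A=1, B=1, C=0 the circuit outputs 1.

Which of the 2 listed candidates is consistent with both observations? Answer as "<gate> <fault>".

Evaluate each candidate on input A=1, B=1, C=0:
  M0 stuck-at-0: M0=0 [stuck-at-0], M1=1, M2=1, M3=0, M4=0, M5=1, M6=1 → 1 — matches
  M6 stuck-at-0: M0=0, M1=1, M2=1, M3=0, M4=0, M5=1, M6=0 [stuck-at-0] → 0 — eliminated
Only M0 stuck-at-0 reproduces the observed 1.

M0 stuck-at-0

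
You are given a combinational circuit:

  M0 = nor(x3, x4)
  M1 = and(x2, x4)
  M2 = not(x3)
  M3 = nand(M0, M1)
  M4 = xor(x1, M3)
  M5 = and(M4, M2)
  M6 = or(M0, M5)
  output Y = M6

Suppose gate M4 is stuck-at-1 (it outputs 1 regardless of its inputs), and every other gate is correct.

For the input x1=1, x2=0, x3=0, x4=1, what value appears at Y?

1

Propagate with M4 forced: M0=0, M1=0, M2=1, M3=1, M4=1 [stuck-at-1], M5=1, M6=1.
So Y = 1. (Without the fault it would be 0.)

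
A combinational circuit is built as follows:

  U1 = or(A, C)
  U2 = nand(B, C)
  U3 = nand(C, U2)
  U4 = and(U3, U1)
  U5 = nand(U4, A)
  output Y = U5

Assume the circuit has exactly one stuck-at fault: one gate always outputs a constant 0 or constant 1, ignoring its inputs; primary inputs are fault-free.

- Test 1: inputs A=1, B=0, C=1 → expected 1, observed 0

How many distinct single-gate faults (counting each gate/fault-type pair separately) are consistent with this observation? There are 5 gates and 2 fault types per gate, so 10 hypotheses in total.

Fault-free: U1=1, U2=1, U3=0, U4=0, U5=1 → 1. Observed 0.
  U1 stuck-at-0: output 1 ✗
  U1 stuck-at-1: output 1 ✗
  U2 stuck-at-0: output 0 ✓
  U2 stuck-at-1: output 1 ✗
  U3 stuck-at-0: output 1 ✗
  U3 stuck-at-1: output 0 ✓
  U4 stuck-at-0: output 1 ✗
  U4 stuck-at-1: output 0 ✓
  U5 stuck-at-0: output 0 ✓
  U5 stuck-at-1: output 1 ✗
Consistent faults: {U2 stuck-at-0, U3 stuck-at-1, U4 stuck-at-1, U5 stuck-at-0} — 4 in all.

4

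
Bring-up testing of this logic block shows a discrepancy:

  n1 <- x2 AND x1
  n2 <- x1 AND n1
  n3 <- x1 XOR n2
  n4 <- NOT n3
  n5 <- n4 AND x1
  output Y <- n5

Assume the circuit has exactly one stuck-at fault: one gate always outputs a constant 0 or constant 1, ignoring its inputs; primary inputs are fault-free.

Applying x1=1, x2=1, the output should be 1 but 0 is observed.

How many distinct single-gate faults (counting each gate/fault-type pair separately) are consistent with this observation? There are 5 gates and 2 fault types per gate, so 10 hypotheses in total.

5

Fault-free: n1=1, n2=1, n3=0, n4=1, n5=1 → 1. Observed 0.
  n1 stuck-at-0: output 0 ✓
  n1 stuck-at-1: output 1 ✗
  n2 stuck-at-0: output 0 ✓
  n2 stuck-at-1: output 1 ✗
  n3 stuck-at-0: output 1 ✗
  n3 stuck-at-1: output 0 ✓
  n4 stuck-at-0: output 0 ✓
  n4 stuck-at-1: output 1 ✗
  n5 stuck-at-0: output 0 ✓
  n5 stuck-at-1: output 1 ✗
Consistent faults: {n1 stuck-at-0, n2 stuck-at-0, n3 stuck-at-1, n4 stuck-at-0, n5 stuck-at-0} — 5 in all.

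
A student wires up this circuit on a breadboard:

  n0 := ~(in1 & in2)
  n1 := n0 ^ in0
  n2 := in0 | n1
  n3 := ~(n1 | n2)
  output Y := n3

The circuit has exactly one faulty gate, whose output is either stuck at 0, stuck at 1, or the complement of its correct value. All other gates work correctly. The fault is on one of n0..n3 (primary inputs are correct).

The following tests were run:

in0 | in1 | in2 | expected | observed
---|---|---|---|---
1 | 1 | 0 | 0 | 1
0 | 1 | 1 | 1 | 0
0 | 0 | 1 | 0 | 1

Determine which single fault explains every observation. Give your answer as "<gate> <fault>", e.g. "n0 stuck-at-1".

n3 inverted output

Fault-free values for test 1 (in0=1, in1=1, in2=0): n0=1, n1=0, n2=1, n3=0, giving Y=0. Observed 1.
Test 1: faults giving observed 1 are {n2 stuck-at-0, n2 inverted output, n3 stuck-at-1, n3 inverted output}.
Test 2 (in0=0, in1=1, in2=1): fault-free n0=0, n1=0, n2=0, n3=1 → 1; observed 0. Eliminates n2 stuck-at-0, n3 stuck-at-1.
Test 3 (in0=0, in1=0, in2=1): fault-free n0=1, n1=1, n2=1, n3=0 → 0; observed 1. Eliminates n2 inverted output.
Only n3 inverted output is consistent with every test.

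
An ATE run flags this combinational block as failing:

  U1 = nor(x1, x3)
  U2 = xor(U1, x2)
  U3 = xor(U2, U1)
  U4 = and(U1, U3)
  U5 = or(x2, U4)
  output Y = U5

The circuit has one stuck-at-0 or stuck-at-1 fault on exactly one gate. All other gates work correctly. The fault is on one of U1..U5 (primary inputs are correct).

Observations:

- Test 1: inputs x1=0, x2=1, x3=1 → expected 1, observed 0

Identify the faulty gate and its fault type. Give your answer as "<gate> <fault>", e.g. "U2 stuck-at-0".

Fault-free values for test 1 (x1=0, x2=1, x3=1): U1=0, U2=1, U3=1, U4=0, U5=1, giving Y=1. Observed 0.
Test 1: faults giving observed 0 are {U5 stuck-at-0}.
Only U5 stuck-at-0 is consistent with every test.

U5 stuck-at-0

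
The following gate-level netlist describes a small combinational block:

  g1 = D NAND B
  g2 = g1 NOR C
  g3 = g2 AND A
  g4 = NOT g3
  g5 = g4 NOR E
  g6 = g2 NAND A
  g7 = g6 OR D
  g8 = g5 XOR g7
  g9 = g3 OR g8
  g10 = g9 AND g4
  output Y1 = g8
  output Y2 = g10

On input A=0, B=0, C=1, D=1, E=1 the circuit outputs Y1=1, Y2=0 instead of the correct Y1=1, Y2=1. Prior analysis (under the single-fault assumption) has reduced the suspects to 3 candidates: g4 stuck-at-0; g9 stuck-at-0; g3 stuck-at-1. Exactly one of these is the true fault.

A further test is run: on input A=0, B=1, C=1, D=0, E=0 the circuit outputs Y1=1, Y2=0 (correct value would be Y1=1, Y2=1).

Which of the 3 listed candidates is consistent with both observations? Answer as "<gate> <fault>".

Evaluate each candidate on input A=0, B=1, C=1, D=0, E=0:
  g4 stuck-at-0: g1=1, g2=0, g3=0, g4=0 [stuck-at-0], g5=1, g6=1, g7=1, g8=0, g9=0, g10=0 → Y1=0, Y2=0 — eliminated
  g9 stuck-at-0: g1=1, g2=0, g3=0, g4=1, g5=0, g6=1, g7=1, g8=1, g9=0 [stuck-at-0], g10=0 → Y1=1, Y2=0 — matches
  g3 stuck-at-1: g1=1, g2=0, g3=1 [stuck-at-1], g4=0, g5=1, g6=1, g7=1, g8=0, g9=1, g10=0 → Y1=0, Y2=0 — eliminated
Only g9 stuck-at-0 reproduces the observed Y1=1, Y2=0.

g9 stuck-at-0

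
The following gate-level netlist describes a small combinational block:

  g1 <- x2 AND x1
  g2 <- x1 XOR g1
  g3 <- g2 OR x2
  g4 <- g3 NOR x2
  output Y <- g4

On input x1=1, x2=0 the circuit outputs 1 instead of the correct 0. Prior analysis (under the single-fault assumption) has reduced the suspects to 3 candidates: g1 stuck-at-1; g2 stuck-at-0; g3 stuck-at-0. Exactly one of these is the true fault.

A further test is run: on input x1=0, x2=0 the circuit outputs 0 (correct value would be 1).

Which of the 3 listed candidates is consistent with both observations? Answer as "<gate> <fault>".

g1 stuck-at-1

Evaluate each candidate on input x1=0, x2=0:
  g1 stuck-at-1: g1=1 [stuck-at-1], g2=1, g3=1, g4=0 → 0 — matches
  g2 stuck-at-0: g1=0, g2=0 [stuck-at-0], g3=0, g4=1 → 1 — eliminated
  g3 stuck-at-0: g1=0, g2=0, g3=0 [stuck-at-0], g4=1 → 1 — eliminated
Only g1 stuck-at-1 reproduces the observed 0.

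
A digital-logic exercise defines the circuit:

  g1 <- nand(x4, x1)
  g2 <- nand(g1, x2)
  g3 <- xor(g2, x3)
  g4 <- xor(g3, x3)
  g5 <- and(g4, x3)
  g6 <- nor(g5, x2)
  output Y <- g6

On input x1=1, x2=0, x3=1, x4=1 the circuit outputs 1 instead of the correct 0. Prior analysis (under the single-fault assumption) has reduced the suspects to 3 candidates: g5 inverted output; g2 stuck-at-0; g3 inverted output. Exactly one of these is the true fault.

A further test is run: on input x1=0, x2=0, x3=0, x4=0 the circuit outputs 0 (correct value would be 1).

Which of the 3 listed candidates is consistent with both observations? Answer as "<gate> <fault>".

Evaluate each candidate on input x1=0, x2=0, x3=0, x4=0:
  g5 inverted output: g1=1, g2=1, g3=1, g4=1, g5=1 [inverted output], g6=0 → 0 — matches
  g2 stuck-at-0: g1=1, g2=0 [stuck-at-0], g3=0, g4=0, g5=0, g6=1 → 1 — eliminated
  g3 inverted output: g1=1, g2=1, g3=0 [inverted output], g4=0, g5=0, g6=1 → 1 — eliminated
Only g5 inverted output reproduces the observed 0.

g5 inverted output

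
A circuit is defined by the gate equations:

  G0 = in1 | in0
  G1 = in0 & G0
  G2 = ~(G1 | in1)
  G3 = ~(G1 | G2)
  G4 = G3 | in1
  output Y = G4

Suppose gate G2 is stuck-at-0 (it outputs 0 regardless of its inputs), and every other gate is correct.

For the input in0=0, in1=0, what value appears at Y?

Propagate with G2 forced: G0=0, G1=0, G2=0 [stuck-at-0], G3=1, G4=1.
So Y = 1. (Without the fault it would be 0.)

1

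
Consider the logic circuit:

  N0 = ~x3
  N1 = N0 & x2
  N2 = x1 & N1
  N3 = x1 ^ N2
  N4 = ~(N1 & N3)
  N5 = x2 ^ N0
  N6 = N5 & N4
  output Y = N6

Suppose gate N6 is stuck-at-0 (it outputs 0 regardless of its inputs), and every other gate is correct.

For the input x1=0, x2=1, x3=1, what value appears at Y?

Propagate with N6 forced: N0=0, N1=0, N2=0, N3=0, N4=1, N5=1, N6=0 [stuck-at-0].
So Y = 0. (Without the fault it would be 1.)

0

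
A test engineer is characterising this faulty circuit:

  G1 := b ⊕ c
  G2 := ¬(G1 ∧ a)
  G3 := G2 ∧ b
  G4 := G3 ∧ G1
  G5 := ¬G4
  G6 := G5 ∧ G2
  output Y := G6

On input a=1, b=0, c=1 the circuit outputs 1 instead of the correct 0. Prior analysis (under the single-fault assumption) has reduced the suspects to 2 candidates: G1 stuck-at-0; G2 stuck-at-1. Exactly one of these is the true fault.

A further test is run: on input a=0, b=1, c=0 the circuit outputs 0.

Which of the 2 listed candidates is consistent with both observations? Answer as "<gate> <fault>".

G2 stuck-at-1

Evaluate each candidate on input a=0, b=1, c=0:
  G1 stuck-at-0: G1=0 [stuck-at-0], G2=1, G3=1, G4=0, G5=1, G6=1 → 1 — eliminated
  G2 stuck-at-1: G1=1, G2=1 [stuck-at-1], G3=1, G4=1, G5=0, G6=0 → 0 — matches
Only G2 stuck-at-1 reproduces the observed 0.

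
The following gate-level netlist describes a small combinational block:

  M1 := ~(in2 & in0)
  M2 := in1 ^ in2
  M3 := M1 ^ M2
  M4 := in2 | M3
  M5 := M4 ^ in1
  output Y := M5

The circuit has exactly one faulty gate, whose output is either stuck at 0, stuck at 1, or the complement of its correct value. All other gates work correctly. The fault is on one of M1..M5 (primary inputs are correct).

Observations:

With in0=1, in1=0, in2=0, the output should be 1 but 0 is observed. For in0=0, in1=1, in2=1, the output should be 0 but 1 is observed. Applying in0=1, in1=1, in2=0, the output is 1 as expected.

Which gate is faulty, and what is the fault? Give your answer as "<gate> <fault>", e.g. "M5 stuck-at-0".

M4 stuck-at-0

Fault-free values for test 1 (in0=1, in1=0, in2=0): M1=1, M2=0, M3=1, M4=1, M5=1, giving Y=1. Observed 0.
Test 1: faults giving observed 0 are {M1 stuck-at-0, M1 inverted output, M2 stuck-at-1, M2 inverted output, M3 stuck-at-0, M3 inverted output, M4 stuck-at-0, M4 inverted output, M5 stuck-at-0, M5 inverted output}.
Test 2 (in0=0, in1=1, in2=1): fault-free M1=1, M2=0, M3=1, M4=1, M5=0 → 0; observed 1. Eliminates M1 stuck-at-0, M1 inverted output, M2 stuck-at-1, M2 inverted output, M3 stuck-at-0, M3 inverted output, M5 stuck-at-0.
Test 3 (in0=1, in1=1, in2=0): fault-free M1=1, M2=1, M3=0, M4=0, M5=1 → 1; observed 1. Eliminates M4 inverted output, M5 inverted output.
Only M4 stuck-at-0 is consistent with every test.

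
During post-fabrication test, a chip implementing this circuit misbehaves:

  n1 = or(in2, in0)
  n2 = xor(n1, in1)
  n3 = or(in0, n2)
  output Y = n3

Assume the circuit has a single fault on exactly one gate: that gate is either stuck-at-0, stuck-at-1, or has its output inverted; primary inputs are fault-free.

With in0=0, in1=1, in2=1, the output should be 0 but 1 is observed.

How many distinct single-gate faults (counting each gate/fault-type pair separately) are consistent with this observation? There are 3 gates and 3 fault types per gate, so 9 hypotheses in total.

6

Fault-free: n1=1, n2=0, n3=0 → 0. Observed 1.
  n1 stuck-at-0: output 1 ✓
  n1 stuck-at-1: output 0 ✗
  n1 inverted output: output 1 ✓
  n2 stuck-at-0: output 0 ✗
  n2 stuck-at-1: output 1 ✓
  n2 inverted output: output 1 ✓
  n3 stuck-at-0: output 0 ✗
  n3 stuck-at-1: output 1 ✓
  n3 inverted output: output 1 ✓
Consistent faults: {n1 stuck-at-0, n1 inverted output, n2 stuck-at-1, n2 inverted output, n3 stuck-at-1, n3 inverted output} — 6 in all.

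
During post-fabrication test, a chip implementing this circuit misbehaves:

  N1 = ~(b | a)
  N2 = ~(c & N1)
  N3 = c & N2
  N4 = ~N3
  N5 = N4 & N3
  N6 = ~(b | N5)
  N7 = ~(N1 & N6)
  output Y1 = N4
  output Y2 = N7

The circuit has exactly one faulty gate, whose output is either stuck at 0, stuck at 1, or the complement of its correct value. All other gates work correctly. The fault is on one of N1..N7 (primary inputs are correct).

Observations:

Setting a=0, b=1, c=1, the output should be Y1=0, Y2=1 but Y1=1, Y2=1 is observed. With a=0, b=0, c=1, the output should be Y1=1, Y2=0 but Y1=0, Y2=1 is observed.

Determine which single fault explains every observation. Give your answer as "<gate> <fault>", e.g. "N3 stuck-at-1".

N1 inverted output

Fault-free values for test 1 (a=0, b=1, c=1): N1=0, N2=1, N3=1, N4=0, N5=0, N6=0, N7=1, giving Y1=0, Y2=1. Observed Y1=1, Y2=1.
Test 1: faults giving observed Y1=1, Y2=1 are {N1 stuck-at-1, N1 inverted output, N2 stuck-at-0, N2 inverted output, N3 stuck-at-0, N3 inverted output, N4 stuck-at-1, N4 inverted output}.
Test 2 (a=0, b=0, c=1): fault-free N1=1, N2=0, N3=0, N4=1, N5=0, N6=1, N7=0 → Y1=1, Y2=0; observed Y1=0, Y2=1. Eliminates N1 stuck-at-1, N2 stuck-at-0, N2 inverted output, N3 stuck-at-0, N3 inverted output, N4 stuck-at-1, N4 inverted output.
Only N1 inverted output is consistent with every test.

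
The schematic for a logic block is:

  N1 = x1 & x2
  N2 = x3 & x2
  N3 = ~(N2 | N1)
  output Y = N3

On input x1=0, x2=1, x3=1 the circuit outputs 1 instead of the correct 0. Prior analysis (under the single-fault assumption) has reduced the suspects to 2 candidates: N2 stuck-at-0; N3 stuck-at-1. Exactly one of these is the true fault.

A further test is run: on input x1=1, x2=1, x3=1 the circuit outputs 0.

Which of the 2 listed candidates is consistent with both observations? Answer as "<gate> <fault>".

N2 stuck-at-0

Evaluate each candidate on input x1=1, x2=1, x3=1:
  N2 stuck-at-0: N1=1, N2=0 [stuck-at-0], N3=0 → 0 — matches
  N3 stuck-at-1: N1=1, N2=1, N3=1 [stuck-at-1] → 1 — eliminated
Only N2 stuck-at-0 reproduces the observed 0.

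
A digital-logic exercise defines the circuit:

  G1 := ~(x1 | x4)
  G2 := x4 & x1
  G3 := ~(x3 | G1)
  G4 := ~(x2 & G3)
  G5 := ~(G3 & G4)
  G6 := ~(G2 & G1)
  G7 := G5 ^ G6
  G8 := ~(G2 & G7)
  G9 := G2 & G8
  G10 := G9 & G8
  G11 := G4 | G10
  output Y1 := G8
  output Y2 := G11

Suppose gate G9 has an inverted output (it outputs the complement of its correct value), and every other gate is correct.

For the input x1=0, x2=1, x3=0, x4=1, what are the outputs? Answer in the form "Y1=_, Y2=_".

Propagate with G9 forced: G1=0, G2=0, G3=1, G4=0, G5=1, G6=1, G7=0, G8=1, G9=1 [inverted output], G10=1, G11=1.
So the outputs are Y1=1, Y2=1. (Without the fault they would be Y1=1, Y2=0.)

Y1=1, Y2=1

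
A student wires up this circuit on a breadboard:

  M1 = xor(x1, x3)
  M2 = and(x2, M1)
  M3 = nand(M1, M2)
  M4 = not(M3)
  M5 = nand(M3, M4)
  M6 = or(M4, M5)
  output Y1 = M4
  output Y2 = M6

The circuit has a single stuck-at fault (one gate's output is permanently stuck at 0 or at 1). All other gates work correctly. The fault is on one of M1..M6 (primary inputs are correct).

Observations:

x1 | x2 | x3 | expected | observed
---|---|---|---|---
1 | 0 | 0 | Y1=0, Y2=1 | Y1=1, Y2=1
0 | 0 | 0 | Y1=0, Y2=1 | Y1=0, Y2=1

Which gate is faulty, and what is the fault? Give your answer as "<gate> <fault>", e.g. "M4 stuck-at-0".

Fault-free values for test 1 (x1=1, x2=0, x3=0): M1=1, M2=0, M3=1, M4=0, M5=1, M6=1, giving Y1=0, Y2=1. Observed Y1=1, Y2=1.
Test 1: faults giving observed Y1=1, Y2=1 are {M2 stuck-at-1, M3 stuck-at-0, M4 stuck-at-1}.
Test 2 (x1=0, x2=0, x3=0): fault-free M1=0, M2=0, M3=1, M4=0, M5=1, M6=1 → Y1=0, Y2=1; observed Y1=0, Y2=1. Eliminates M3 stuck-at-0, M4 stuck-at-1.
Only M2 stuck-at-1 is consistent with every test.

M2 stuck-at-1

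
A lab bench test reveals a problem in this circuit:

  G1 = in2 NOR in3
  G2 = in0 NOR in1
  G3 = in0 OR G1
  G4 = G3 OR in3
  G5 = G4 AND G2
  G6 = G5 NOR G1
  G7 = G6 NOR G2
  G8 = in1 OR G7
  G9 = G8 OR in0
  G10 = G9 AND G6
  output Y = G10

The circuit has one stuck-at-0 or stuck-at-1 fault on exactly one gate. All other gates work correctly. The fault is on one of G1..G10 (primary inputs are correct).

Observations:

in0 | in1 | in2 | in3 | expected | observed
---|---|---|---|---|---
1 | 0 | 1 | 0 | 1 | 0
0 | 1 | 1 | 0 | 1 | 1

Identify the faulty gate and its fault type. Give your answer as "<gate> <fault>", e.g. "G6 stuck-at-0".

G2 stuck-at-1

Fault-free values for test 1 (in0=1, in1=0, in2=1, in3=0): G1=0, G2=0, G3=1, G4=1, G5=0, G6=1, G7=0, G8=0, G9=1, G10=1, giving Y=1. Observed 0.
Test 1: faults giving observed 0 are {G1 stuck-at-1, G2 stuck-at-1, G5 stuck-at-1, G6 stuck-at-0, G9 stuck-at-0, G10 stuck-at-0}.
Test 2 (in0=0, in1=1, in2=1, in3=0): fault-free G1=0, G2=0, G3=0, G4=0, G5=0, G6=1, G7=0, G8=1, G9=1, G10=1 → 1; observed 1. Eliminates G1 stuck-at-1, G5 stuck-at-1, G6 stuck-at-0, G9 stuck-at-0, G10 stuck-at-0.
Only G2 stuck-at-1 is consistent with every test.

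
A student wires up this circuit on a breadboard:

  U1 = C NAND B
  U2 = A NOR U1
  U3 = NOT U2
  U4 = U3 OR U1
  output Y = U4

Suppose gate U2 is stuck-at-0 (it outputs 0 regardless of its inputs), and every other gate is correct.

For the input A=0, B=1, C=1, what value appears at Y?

1

Propagate with U2 forced: U1=0, U2=0 [stuck-at-0], U3=1, U4=1.
So Y = 1. (Without the fault it would be 0.)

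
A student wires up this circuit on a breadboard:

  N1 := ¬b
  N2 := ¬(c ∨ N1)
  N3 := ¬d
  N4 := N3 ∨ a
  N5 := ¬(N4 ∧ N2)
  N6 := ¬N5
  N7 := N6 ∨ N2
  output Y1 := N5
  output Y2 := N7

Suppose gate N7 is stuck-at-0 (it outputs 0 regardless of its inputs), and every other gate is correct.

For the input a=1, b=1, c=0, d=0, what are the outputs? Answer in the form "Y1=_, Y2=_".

Propagate with N7 forced: N1=0, N2=1, N3=1, N4=1, N5=0, N6=1, N7=0 [stuck-at-0].
So the outputs are Y1=0, Y2=0. (Without the fault they would be Y1=0, Y2=1.)

Y1=0, Y2=0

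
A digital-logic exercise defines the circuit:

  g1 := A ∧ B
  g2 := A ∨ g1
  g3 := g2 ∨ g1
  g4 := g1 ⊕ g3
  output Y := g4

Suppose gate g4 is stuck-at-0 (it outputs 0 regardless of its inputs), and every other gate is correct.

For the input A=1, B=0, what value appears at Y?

0

Propagate with g4 forced: g1=0, g2=1, g3=1, g4=0 [stuck-at-0].
So Y = 0. (Without the fault it would be 1.)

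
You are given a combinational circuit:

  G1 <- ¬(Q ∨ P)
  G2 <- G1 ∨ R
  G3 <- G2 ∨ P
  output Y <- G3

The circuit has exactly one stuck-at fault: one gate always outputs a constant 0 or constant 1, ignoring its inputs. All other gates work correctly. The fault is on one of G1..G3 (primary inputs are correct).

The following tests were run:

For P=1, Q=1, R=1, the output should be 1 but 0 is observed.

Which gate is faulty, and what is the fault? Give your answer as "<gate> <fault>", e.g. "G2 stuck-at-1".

Fault-free values for test 1 (P=1, Q=1, R=1): G1=0, G2=1, G3=1, giving Y=1. Observed 0.
Test 1: faults giving observed 0 are {G3 stuck-at-0}.
Only G3 stuck-at-0 is consistent with every test.

G3 stuck-at-0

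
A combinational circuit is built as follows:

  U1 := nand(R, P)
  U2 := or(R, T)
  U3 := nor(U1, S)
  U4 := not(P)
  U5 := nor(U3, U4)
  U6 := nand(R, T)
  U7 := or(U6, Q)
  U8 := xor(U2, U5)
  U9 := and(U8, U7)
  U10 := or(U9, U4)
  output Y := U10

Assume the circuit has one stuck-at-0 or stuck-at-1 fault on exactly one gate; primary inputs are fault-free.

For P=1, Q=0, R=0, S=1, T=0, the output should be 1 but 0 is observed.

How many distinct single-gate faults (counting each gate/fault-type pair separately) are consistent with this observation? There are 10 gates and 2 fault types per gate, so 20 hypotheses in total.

8

Fault-free: U1=1, U2=0, U3=0, U4=0, U5=1, U6=1, U7=1, U8=1, U9=1, U10=1 → 1. Observed 0.
  U1: none of the 2 fault types match ✗
  U2: stuck-at-1 ✓; others ✗
  U3: stuck-at-1 ✓; others ✗
  U4: none of the 2 fault types match ✗
  U5: stuck-at-0 ✓; others ✗
  U6: stuck-at-0 ✓; others ✗
  U7: stuck-at-0 ✓; others ✗
  U8: stuck-at-0 ✓; others ✗
  U9: stuck-at-0 ✓; others ✗
  U10: stuck-at-0 ✓; others ✗
Consistent faults: {U2 stuck-at-1, U3 stuck-at-1, U5 stuck-at-0, U6 stuck-at-0, U7 stuck-at-0, U8 stuck-at-0, U9 stuck-at-0, U10 stuck-at-0} — 8 in all.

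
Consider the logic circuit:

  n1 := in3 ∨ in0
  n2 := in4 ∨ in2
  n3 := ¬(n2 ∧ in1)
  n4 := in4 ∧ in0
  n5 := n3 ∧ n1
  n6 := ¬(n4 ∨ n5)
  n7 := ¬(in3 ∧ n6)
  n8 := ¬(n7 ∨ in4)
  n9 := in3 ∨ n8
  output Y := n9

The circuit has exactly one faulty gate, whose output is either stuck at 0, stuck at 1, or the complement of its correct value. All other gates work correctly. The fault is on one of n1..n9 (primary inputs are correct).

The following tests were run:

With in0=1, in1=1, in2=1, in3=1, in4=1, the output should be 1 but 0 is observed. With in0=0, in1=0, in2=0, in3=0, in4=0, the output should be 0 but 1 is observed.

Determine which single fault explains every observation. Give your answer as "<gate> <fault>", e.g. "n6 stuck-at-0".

Fault-free values for test 1 (in0=1, in1=1, in2=1, in3=1, in4=1): n1=1, n2=1, n3=0, n4=1, n5=0, n6=0, n7=1, n8=0, n9=1, giving Y=1. Observed 0.
Test 1: faults giving observed 0 are {n9 stuck-at-0, n9 inverted output}.
Test 2 (in0=0, in1=0, in2=0, in3=0, in4=0): fault-free n1=0, n2=0, n3=1, n4=0, n5=0, n6=1, n7=1, n8=0, n9=0 → 0; observed 1. Eliminates n9 stuck-at-0.
Only n9 inverted output is consistent with every test.

n9 inverted output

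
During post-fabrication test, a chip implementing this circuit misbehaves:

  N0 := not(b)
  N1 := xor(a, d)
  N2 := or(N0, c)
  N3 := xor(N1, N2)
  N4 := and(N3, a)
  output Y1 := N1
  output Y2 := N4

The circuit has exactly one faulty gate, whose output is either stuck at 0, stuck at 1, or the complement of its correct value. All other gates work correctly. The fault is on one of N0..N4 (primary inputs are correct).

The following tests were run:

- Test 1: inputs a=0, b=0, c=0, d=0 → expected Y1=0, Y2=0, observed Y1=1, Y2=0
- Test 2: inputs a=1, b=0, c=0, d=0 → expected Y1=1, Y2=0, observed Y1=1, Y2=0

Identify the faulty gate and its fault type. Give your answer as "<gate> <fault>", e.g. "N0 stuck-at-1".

Fault-free values for test 1 (a=0, b=0, c=0, d=0): N0=1, N1=0, N2=1, N3=1, N4=0, giving Y1=0, Y2=0. Observed Y1=1, Y2=0.
Test 1: faults giving observed Y1=1, Y2=0 are {N1 stuck-at-1, N1 inverted output}.
Test 2 (a=1, b=0, c=0, d=0): fault-free N0=1, N1=1, N2=1, N3=0, N4=0 → Y1=1, Y2=0; observed Y1=1, Y2=0. Eliminates N1 inverted output.
Only N1 stuck-at-1 is consistent with every test.

N1 stuck-at-1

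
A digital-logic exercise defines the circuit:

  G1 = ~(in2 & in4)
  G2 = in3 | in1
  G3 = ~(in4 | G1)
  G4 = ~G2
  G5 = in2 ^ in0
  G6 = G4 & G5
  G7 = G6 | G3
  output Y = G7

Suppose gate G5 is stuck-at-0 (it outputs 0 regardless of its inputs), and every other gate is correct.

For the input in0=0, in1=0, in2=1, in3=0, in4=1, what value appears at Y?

0

Propagate with G5 forced: G1=0, G2=0, G3=0, G4=1, G5=0 [stuck-at-0], G6=0, G7=0.
So Y = 0. (Without the fault it would be 1.)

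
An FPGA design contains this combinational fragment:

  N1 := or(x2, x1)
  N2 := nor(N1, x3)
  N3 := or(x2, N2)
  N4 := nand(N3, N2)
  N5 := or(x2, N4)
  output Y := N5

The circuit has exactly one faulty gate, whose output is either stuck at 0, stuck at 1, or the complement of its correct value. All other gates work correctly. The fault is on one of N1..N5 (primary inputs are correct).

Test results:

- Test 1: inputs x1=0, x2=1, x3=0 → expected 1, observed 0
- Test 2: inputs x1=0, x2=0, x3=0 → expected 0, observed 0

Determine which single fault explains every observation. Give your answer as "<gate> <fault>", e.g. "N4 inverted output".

N5 stuck-at-0

Fault-free values for test 1 (x1=0, x2=1, x3=0): N1=1, N2=0, N3=1, N4=1, N5=1, giving Y=1. Observed 0.
Test 1: faults giving observed 0 are {N5 stuck-at-0, N5 inverted output}.
Test 2 (x1=0, x2=0, x3=0): fault-free N1=0, N2=1, N3=1, N4=0, N5=0 → 0; observed 0. Eliminates N5 inverted output.
Only N5 stuck-at-0 is consistent with every test.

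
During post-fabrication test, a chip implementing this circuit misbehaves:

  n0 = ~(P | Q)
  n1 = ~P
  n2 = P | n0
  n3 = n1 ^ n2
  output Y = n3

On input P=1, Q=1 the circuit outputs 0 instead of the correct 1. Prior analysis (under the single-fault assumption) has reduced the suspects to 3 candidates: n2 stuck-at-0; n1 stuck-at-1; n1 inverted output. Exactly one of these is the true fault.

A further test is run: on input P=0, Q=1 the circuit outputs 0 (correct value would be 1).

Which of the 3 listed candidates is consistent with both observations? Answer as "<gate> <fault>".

n1 inverted output

Evaluate each candidate on input P=0, Q=1:
  n2 stuck-at-0: n0=0, n1=1, n2=0 [stuck-at-0], n3=1 → 1 — eliminated
  n1 stuck-at-1: n0=0, n1=1 [stuck-at-1], n2=0, n3=1 → 1 — eliminated
  n1 inverted output: n0=0, n1=0 [inverted output], n2=0, n3=0 → 0 — matches
Only n1 inverted output reproduces the observed 0.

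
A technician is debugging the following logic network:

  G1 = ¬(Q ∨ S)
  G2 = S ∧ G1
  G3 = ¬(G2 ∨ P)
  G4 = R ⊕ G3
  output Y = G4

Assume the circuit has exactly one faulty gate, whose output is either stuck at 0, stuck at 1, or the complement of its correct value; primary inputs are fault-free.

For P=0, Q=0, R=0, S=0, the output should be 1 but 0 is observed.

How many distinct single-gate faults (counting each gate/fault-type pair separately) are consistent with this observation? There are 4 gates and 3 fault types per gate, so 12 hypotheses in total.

6

Fault-free: G1=1, G2=0, G3=1, G4=1 → 1. Observed 0.
  G1 stuck-at-0: output 1 ✗
  G1 stuck-at-1: output 1 ✗
  G1 inverted output: output 1 ✗
  G2 stuck-at-0: output 1 ✗
  G2 stuck-at-1: output 0 ✓
  G2 inverted output: output 0 ✓
  G3 stuck-at-0: output 0 ✓
  G3 stuck-at-1: output 1 ✗
  G3 inverted output: output 0 ✓
  G4 stuck-at-0: output 0 ✓
  G4 stuck-at-1: output 1 ✗
  G4 inverted output: output 0 ✓
Consistent faults: {G2 stuck-at-1, G2 inverted output, G3 stuck-at-0, G3 inverted output, G4 stuck-at-0, G4 inverted output} — 6 in all.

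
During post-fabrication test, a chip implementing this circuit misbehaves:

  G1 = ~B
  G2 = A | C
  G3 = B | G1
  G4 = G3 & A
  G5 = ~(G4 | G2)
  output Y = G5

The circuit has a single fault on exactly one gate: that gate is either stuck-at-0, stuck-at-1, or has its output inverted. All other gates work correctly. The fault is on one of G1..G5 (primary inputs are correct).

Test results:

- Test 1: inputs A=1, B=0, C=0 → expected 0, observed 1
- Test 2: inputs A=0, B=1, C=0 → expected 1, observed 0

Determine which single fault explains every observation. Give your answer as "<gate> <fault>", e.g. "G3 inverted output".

G5 inverted output

Fault-free values for test 1 (A=1, B=0, C=0): G1=1, G2=1, G3=1, G4=1, G5=0, giving Y=0. Observed 1.
Test 1: faults giving observed 1 are {G5 stuck-at-1, G5 inverted output}.
Test 2 (A=0, B=1, C=0): fault-free G1=0, G2=0, G3=1, G4=0, G5=1 → 1; observed 0. Eliminates G5 stuck-at-1.
Only G5 inverted output is consistent with every test.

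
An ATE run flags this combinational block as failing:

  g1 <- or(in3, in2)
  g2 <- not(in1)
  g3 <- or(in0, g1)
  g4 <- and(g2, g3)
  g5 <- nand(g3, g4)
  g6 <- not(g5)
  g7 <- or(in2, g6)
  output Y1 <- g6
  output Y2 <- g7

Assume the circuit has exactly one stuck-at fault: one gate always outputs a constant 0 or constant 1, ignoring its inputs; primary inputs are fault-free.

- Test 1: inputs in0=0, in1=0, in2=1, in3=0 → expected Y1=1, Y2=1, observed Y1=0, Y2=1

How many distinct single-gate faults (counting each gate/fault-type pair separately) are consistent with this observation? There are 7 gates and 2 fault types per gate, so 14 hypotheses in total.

Fault-free: g1=1, g2=1, g3=1, g4=1, g5=0, g6=1, g7=1 → Y1=1, Y2=1. Observed Y1=0, Y2=1.
  g1 stuck-at-0: output Y1=0, Y2=1 ✓
  g1 stuck-at-1: output Y1=1, Y2=1 ✗
  g2 stuck-at-0: output Y1=0, Y2=1 ✓
  g2 stuck-at-1: output Y1=1, Y2=1 ✗
  g3 stuck-at-0: output Y1=0, Y2=1 ✓
  g3 stuck-at-1: output Y1=1, Y2=1 ✗
  g4 stuck-at-0: output Y1=0, Y2=1 ✓
  g4 stuck-at-1: output Y1=1, Y2=1 ✗
  g5 stuck-at-0: output Y1=1, Y2=1 ✗
  g5 stuck-at-1: output Y1=0, Y2=1 ✓
  g6 stuck-at-0: output Y1=0, Y2=1 ✓
  g6 stuck-at-1: output Y1=1, Y2=1 ✗
  g7 stuck-at-0: output Y1=1, Y2=0 ✗
  g7 stuck-at-1: output Y1=1, Y2=1 ✗
Consistent faults: {g1 stuck-at-0, g2 stuck-at-0, g3 stuck-at-0, g4 stuck-at-0, g5 stuck-at-1, g6 stuck-at-0} — 6 in all.

6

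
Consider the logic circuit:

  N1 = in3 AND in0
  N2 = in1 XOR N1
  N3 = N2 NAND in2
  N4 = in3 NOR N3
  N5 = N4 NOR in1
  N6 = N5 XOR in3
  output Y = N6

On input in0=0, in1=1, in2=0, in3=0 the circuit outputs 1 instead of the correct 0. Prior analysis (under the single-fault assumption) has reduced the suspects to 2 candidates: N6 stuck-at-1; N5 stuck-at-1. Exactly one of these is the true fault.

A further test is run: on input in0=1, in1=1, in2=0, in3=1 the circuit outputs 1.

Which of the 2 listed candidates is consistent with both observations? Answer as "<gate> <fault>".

N6 stuck-at-1

Evaluate each candidate on input in0=1, in1=1, in2=0, in3=1:
  N6 stuck-at-1: N1=1, N2=0, N3=1, N4=0, N5=0, N6=1 [stuck-at-1] → 1 — matches
  N5 stuck-at-1: N1=1, N2=0, N3=1, N4=0, N5=1 [stuck-at-1], N6=0 → 0 — eliminated
Only N6 stuck-at-1 reproduces the observed 1.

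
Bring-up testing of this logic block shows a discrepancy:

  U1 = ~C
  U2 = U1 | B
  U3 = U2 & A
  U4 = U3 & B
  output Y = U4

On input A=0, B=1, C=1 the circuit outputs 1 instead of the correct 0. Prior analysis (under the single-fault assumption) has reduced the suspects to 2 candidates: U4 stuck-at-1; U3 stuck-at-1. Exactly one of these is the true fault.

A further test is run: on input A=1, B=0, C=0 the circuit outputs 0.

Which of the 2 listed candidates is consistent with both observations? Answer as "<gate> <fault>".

U3 stuck-at-1

Evaluate each candidate on input A=1, B=0, C=0:
  U4 stuck-at-1: U1=1, U2=1, U3=1, U4=1 [stuck-at-1] → 1 — eliminated
  U3 stuck-at-1: U1=1, U2=1, U3=1 [stuck-at-1], U4=0 → 0 — matches
Only U3 stuck-at-1 reproduces the observed 0.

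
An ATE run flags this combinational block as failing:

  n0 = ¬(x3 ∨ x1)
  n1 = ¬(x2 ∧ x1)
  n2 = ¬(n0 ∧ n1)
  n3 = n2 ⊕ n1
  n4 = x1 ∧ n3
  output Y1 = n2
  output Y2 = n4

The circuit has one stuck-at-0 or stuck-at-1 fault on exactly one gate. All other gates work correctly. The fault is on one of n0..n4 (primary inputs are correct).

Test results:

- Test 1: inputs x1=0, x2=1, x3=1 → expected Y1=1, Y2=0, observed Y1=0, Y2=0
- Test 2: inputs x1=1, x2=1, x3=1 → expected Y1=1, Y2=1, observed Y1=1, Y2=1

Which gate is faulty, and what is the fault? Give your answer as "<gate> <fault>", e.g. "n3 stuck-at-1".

Fault-free values for test 1 (x1=0, x2=1, x3=1): n0=0, n1=1, n2=1, n3=0, n4=0, giving Y1=1, Y2=0. Observed Y1=0, Y2=0.
Test 1: faults giving observed Y1=0, Y2=0 are {n0 stuck-at-1, n2 stuck-at-0}.
Test 2 (x1=1, x2=1, x3=1): fault-free n0=0, n1=0, n2=1, n3=1, n4=1 → Y1=1, Y2=1; observed Y1=1, Y2=1. Eliminates n2 stuck-at-0.
Only n0 stuck-at-1 is consistent with every test.

n0 stuck-at-1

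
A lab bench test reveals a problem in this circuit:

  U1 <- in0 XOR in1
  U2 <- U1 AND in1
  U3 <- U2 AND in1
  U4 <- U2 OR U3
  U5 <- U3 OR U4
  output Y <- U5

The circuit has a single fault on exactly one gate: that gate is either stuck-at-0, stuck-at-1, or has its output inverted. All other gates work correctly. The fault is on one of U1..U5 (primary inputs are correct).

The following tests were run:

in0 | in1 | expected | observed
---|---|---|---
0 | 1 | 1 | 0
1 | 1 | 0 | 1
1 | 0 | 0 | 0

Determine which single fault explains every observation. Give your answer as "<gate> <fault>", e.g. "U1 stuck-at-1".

U1 inverted output

Fault-free values for test 1 (in0=0, in1=1): U1=1, U2=1, U3=1, U4=1, U5=1, giving Y=1. Observed 0.
Test 1: faults giving observed 0 are {U1 stuck-at-0, U1 inverted output, U2 stuck-at-0, U2 inverted output, U5 stuck-at-0, U5 inverted output}.
Test 2 (in0=1, in1=1): fault-free U1=0, U2=0, U3=0, U4=0, U5=0 → 0; observed 1. Eliminates U1 stuck-at-0, U2 stuck-at-0, U5 stuck-at-0.
Test 3 (in0=1, in1=0): fault-free U1=1, U2=0, U3=0, U4=0, U5=0 → 0; observed 0. Eliminates U2 inverted output, U5 inverted output.
Only U1 inverted output is consistent with every test.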